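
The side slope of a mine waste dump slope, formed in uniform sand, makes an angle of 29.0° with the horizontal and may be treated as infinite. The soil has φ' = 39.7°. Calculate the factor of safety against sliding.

For a dry cohesionless infinite slope the factor of safety is FS = tanφ' / tanβ.
FS = tan39.7° / tan29.0° = 0.8302 / 0.5543 = 1.498

FS = 1.50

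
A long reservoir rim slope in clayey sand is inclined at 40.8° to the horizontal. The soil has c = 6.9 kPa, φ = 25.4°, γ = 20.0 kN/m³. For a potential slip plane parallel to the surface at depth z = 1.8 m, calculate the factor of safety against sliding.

FS = 0.94

For an infinite slope with a slip plane parallel to the surface (no pore pressure): FS = [c + γz cos²β tanφ] / [γz sinβ cosβ].
γz = 20.0·1.8 = 36.00 kN/m²
Numerator = 6.9 + 36.00·cos²40.8°·tan25.4° = 6.9 + 36.00·0.5730·0.4748 = 16.696 kPa
Denominator = 36.00·sin40.8°·cos40.8° = 36.00·0.6534·0.7570 = 17.807 kPa
FS = 16.696 / 17.807 = 0.938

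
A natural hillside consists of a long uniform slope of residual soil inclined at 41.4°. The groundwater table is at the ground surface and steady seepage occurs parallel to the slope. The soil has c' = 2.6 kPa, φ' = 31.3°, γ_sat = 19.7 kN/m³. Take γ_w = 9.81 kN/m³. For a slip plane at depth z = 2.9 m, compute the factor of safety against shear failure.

With seepage parallel to the slope and the water table at the surface, the effective normal stress on the slip plane uses the buoyant unit weight γ' = γ_sat − γ_w while the driving shear stress uses γ_sat:
FS = [c' + γ' z cos²β tanφ'] / [γ_sat z sinβ cosβ]
γ' = 19.7 − 9.81 = 9.89 kN/m³
Numerator = 2.6 + 9.89·2.9·cos²41.4°·tan31.3° = 2.6 + 9.89·2.9·0.5627·0.6080 = 12.412 kPa
Denominator = 19.7·2.9·sin41.4°·cos41.4° = 19.7·2.9·0.6613·0.7501 = 28.340 kPa
FS = 12.412 / 28.340 = 0.438

FS = 0.44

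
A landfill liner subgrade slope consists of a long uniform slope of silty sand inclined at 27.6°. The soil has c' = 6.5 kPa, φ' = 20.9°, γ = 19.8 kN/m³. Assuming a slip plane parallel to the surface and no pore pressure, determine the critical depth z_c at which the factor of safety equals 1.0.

Setting FS = 1.00 in FS = [c' + γz cos²β tanφ'] / [γz sinβ cosβ] and solving for z:
z = c' / [γ cosβ (FS·sinβ − cosβ·tanφ')]
  = 6.5 / [19.8·cos27.6°·(1.00·sin27.6° − cos27.6°·tan20.9°)]
  = 6.5 / [19.8·0.8862·(1.00·0.4633 − 0.8862·0.3819)]
  = 6.5 / 2.1914 = 2.966 m

z_c = 2.97 m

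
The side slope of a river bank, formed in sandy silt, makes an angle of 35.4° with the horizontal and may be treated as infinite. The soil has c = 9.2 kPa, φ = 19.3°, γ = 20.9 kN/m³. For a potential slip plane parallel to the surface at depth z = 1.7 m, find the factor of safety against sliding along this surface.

For an infinite slope with a slip plane parallel to the surface (no pore pressure): FS = [c + γz cos²β tanφ] / [γz sinβ cosβ].
γz = 20.9·1.7 = 35.53 kN/m²
Numerator = 9.2 + 35.53·cos²35.4°·tan19.3° = 9.2 + 35.53·0.6644·0.3502 = 17.467 kPa
Denominator = 35.53·sin35.4°·cos35.4° = 35.53·0.5793·0.8151 = 16.777 kPa
FS = 17.467 / 16.777 = 1.041

FS = 1.04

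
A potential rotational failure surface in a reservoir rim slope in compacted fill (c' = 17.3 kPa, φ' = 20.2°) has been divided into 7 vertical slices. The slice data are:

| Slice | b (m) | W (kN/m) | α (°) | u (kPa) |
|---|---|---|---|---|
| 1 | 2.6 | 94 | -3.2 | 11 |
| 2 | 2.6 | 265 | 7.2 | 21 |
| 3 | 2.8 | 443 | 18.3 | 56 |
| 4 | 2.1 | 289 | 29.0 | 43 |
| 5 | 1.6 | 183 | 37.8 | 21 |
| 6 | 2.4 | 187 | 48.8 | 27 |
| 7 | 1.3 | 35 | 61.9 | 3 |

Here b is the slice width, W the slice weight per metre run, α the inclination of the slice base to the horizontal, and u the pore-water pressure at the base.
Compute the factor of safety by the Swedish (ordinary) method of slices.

FS = 1.06

Ordinary method of slices: FS = Σ[c'·Δl_i + (W_i cosα_i − u_i·Δl_i)·tanφ'] / Σ W_i sinα_i, with Δl_i = b_i / cosα_i.
Slice 1: Δl = 2.6/cos(-3.2°) = 2.604 m; N'_1 = 94·cos(-3.2°) − 11·2.604 = 65.2; c'Δl = 45.05; W sinα = -5.2
Slice 2: Δl = 2.6/cos7.2° = 2.621 m; N'_2 = 265·cos7.2° − 21·2.621 = 207.9; c'Δl = 45.34; W sinα = 33.2
Slice 3: Δl = 2.8/cos18.3° = 2.949 m; N'_3 = 443·cos18.3° − 56·2.949 = 255.4; c'Δl = 51.02; W sinα = 139.1
Slice 4: Δl = 2.1/cos29.0° = 2.401 m; N'_4 = 289·cos29.0° − 43·2.401 = 149.5; c'Δl = 41.54; W sinα = 140.1
Slice 5: Δl = 1.6/cos37.8° = 2.025 m; N'_5 = 183·cos37.8° − 21·2.025 = 102.1; c'Δl = 35.03; W sinα = 112.2
Slice 6: Δl = 2.4/cos48.8° = 3.644 m; N'_6 = 187·cos48.8° − 27·3.644 = 24.8; c'Δl = 63.03; W sinα = 140.7
Slice 7: Δl = 1.3/cos61.9° = 2.760 m; N'_7 = 35·cos61.9° − 3·2.760 = 8.2; c'Δl = 47.75; W sinα = 30.9
Σc'Δl = 328.8 kN/m; ΣN' = 813.1 kN/m; ΣW sinα = 590.9 kN/m
Resisting = 328.8 + 813.1·tan20.2° = 328.8 + 299.2 = 627.9 kN/m
FS = 627.9 / 590.9 = 1.063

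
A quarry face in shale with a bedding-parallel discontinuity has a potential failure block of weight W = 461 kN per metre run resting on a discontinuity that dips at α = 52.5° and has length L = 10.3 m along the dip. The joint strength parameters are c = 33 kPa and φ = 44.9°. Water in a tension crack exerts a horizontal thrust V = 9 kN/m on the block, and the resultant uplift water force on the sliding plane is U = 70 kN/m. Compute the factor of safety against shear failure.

Resolving the block weight along and normal to the plane and applying the Mohr–Coulomb strength on the joint:
N' = W cosα − U − V sinα = 461·cos52.5° − 70 − 9·sin52.5° = 203.5 kN/m
Driving force T = W sinα + V cosα = 461·sin52.5° + 9·cos52.5° = 371.2 kN/m
Resisting force R = c·L + N'·tanφ = 33·10.3 + 203.5·tan44.9° = 339.9 + 202.8 = 542.7 kN/m
FS = R / T = 542.7 / 371.2 = 1.462

FS = 1.46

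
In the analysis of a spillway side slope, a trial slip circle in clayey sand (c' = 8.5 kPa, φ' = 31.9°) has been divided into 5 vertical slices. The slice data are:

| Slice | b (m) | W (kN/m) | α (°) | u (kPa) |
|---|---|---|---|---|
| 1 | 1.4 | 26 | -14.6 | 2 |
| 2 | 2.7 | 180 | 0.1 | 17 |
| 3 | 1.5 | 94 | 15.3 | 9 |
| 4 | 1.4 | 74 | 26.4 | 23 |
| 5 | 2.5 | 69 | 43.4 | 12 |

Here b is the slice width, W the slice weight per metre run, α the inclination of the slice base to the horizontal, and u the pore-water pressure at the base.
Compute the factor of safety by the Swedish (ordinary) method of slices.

FS = 2.63

Ordinary method of slices: FS = Σ[c'·Δl_i + (W_i cosα_i − u_i·Δl_i)·tanφ'] / Σ W_i sinα_i, with Δl_i = b_i / cosα_i.
Slice 1: Δl = 1.4/cos(-14.6°) = 1.447 m; N'_1 = 26·cos(-14.6°) − 2·1.447 = 22.3; c'Δl = 12.30; W sinα = -6.6
Slice 2: Δl = 2.7/cos0.1° = 2.700 m; N'_2 = 180·cos0.1° − 17·2.700 = 134.1; c'Δl = 22.95; W sinα = 0.3
Slice 3: Δl = 1.5/cos15.3° = 1.555 m; N'_3 = 94·cos15.3° − 9·1.555 = 76.7; c'Δl = 13.22; W sinα = 24.8
Slice 4: Δl = 1.4/cos26.4° = 1.563 m; N'_4 = 74·cos26.4° − 23·1.563 = 30.3; c'Δl = 13.29; W sinα = 32.9
Slice 5: Δl = 2.5/cos43.4° = 3.441 m; N'_5 = 69·cos43.4° − 12·3.441 = 8.8; c'Δl = 29.25; W sinα = 47.4
Σc'Δl = 91.0 kN/m; ΣN' = 272.2 kN/m; ΣW sinα = 98.9 kN/m
Resisting = 91.0 + 272.2·tan31.9° = 91.0 + 169.4 = 260.4 kN/m
FS = 260.4 / 98.9 = 2.634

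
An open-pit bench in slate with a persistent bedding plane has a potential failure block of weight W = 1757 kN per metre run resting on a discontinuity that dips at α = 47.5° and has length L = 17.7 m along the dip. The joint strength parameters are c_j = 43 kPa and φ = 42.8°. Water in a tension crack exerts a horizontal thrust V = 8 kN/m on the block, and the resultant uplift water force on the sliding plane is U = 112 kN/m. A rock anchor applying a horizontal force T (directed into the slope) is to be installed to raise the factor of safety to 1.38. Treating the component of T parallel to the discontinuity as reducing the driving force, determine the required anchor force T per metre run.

T = 27 kN/m

Resolving forces along and normal to the sliding plane, with the horizontal anchor force T adding T·sinα to the effective normal force and T·cosα acting up the plane against the driving force:
FS = [c_jL + (W cosα − U − V sinα + T sinα) tanφ] / [W sinα + V cosα − T cosα]
Without the anchor: N' = 1069.1 kN/m, driving T_d = 1300.8 kN/m, resisting R = 43·17.7 + 1069.1·tan42.8° = 1751.1 kN/m, FS = 1.35.
Setting FS = 1.38 and solving for T:
1.38·(1300.8 − T cos47.5°) = 1751.1 + T sin47.5°·tan42.8°
T·(sin47.5°·tan42.8° + 1.38·cos47.5°) = 1.38·1300.8 − 1751.1
T·(0.7373·0.9260 + 1.38·0.6756) = 1795.1 − 1751.1 = 44.0
T·1.6150 = 44.0
T = 27.2 kN/m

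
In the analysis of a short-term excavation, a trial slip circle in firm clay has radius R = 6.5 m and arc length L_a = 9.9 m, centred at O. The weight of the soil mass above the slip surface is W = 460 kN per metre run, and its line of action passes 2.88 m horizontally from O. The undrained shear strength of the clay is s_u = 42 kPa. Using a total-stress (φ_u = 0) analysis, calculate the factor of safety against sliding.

Taking moments about the centre O, the resisting moment is provided by the undrained shear strength acting along the arc:
M_R = s_u·L_a·R = 42·9.90·6.5 = 2702.7 kN·m/m
M_D = W·d = 460·2.88 = 1324.8 kN·m/m
FS = M_R / M_D = 2702.7 / 1324.8 = 2.040

FS = 2.04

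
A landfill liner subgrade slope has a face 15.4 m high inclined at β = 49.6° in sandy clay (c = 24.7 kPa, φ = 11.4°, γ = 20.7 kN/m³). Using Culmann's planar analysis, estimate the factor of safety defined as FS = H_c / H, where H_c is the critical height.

H_c = (4c/γ) · sinβ cosφ / [1 − cos(β − φ)]
    = (4·24.7/20.7) · sin49.6°·cos11.4° / [1 − cos38.2°]
    = 4.773 · 0.7465 / 0.2141 = 16.64 m
FS = H_c / H = 16.64 / 15.4 = 1.080

FS = 1.08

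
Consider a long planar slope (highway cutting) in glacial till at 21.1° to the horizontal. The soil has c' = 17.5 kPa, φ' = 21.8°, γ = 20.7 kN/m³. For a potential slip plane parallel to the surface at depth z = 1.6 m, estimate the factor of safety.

For an infinite slope with a slip plane parallel to the surface (no pore pressure): FS = [c' + γz cos²β tanφ'] / [γz sinβ cosβ].
γz = 20.7·1.6 = 33.12 kN/m²
Numerator = 17.5 + 33.12·cos²21.1°·tan21.8° = 17.5 + 33.12·0.8704·0.4000 = 29.030 kPa
Denominator = 33.12·sin21.1°·cos21.1° = 33.12·0.3600·0.9330 = 11.124 kPa
FS = 29.030 / 11.124 = 2.610

FS = 2.61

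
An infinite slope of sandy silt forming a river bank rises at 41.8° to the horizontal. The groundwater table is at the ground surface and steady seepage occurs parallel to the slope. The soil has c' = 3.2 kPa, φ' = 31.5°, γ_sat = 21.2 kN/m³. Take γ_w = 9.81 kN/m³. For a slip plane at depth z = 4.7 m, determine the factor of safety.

FS = 0.43

With seepage parallel to the slope and the water table at the surface, the effective normal stress on the slip plane uses the buoyant unit weight γ' = γ_sat − γ_w while the driving shear stress uses γ_sat:
FS = [c' + γ' z cos²β tanφ'] / [γ_sat z sinβ cosβ]
γ' = 21.2 − 9.81 = 11.39 kN/m³
Numerator = 3.2 + 11.39·4.7·cos²41.8°·tan31.5° = 3.2 + 11.39·4.7·0.5557·0.6128 = 21.431 kPa
Denominator = 21.2·4.7·sin41.8°·cos41.8° = 21.2·4.7·0.6665·0.7455 = 49.510 kPa
FS = 21.431 / 49.510 = 0.433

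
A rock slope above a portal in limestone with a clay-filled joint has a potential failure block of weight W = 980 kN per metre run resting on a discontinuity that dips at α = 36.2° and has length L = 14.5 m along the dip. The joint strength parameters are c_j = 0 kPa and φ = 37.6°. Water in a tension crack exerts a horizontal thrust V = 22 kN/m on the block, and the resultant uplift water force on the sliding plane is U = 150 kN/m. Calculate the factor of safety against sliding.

Resolving the block weight along and normal to the plane and applying the Mohr–Coulomb strength on the joint:
N' = W cosα − U − V sinα = 980·cos36.2° − 150 − 22·sin36.2° = 627.8 kN/m
Driving force T = W sinα + V cosα = 980·sin36.2° + 22·cos36.2° = 596.5 kN/m
Resisting force R = c_j·L + N'·tanφ = 0·14.5 + 627.8·tan37.6° = 0.0 + 483.5 = 483.5 kN/m
FS = R / T = 483.5 / 596.5 = 0.810

FS = 0.81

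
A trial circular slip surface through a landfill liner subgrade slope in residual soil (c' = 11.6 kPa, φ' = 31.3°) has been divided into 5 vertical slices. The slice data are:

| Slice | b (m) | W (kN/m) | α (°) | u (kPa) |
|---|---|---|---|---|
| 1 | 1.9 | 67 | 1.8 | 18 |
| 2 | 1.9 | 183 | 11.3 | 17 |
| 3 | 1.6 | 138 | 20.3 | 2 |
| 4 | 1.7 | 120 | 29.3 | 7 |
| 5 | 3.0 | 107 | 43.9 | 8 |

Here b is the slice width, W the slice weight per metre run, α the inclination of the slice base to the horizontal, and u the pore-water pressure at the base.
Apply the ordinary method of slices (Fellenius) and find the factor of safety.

FS = 1.84

Ordinary method of slices: FS = Σ[c'·Δl_i + (W_i cosα_i − u_i·Δl_i)·tanφ'] / Σ W_i sinα_i, with Δl_i = b_i / cosα_i.
Slice 1: Δl = 1.9/cos1.8° = 1.901 m; N'_1 = 67·cos1.8° − 18·1.901 = 32.8; c'Δl = 22.05; W sinα = 2.1
Slice 2: Δl = 1.9/cos11.3° = 1.938 m; N'_2 = 183·cos11.3° − 17·1.938 = 146.5; c'Δl = 22.48; W sinα = 35.9
Slice 3: Δl = 1.6/cos20.3° = 1.706 m; N'_3 = 138·cos20.3° − 2·1.706 = 126.0; c'Δl = 19.79; W sinα = 47.9
Slice 4: Δl = 1.7/cos29.3° = 1.949 m; N'_4 = 120·cos29.3° − 7·1.949 = 91.0; c'Δl = 22.61; W sinα = 58.7
Slice 5: Δl = 3.0/cos43.9° = 4.163 m; N'_5 = 107·cos43.9° − 8·4.163 = 43.8; c'Δl = 48.30; W sinα = 74.2
Σc'Δl = 135.2 kN/m; ΣN' = 440.1 kN/m; ΣW sinα = 218.8 kN/m
Resisting = 135.2 + 440.1·tan31.3° = 135.2 + 267.6 = 402.8 kN/m
FS = 402.8 / 218.8 = 1.841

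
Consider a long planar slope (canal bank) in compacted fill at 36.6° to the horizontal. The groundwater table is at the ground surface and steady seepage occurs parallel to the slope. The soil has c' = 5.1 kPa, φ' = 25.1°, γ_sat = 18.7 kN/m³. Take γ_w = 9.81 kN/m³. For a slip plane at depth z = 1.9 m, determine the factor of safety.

FS = 0.60

With seepage parallel to the slope and the water table at the surface, the effective normal stress on the slip plane uses the buoyant unit weight γ' = γ_sat − γ_w while the driving shear stress uses γ_sat:
FS = [c' + γ' z cos²β tanφ'] / [γ_sat z sinβ cosβ]
γ' = 18.7 − 9.81 = 8.89 kN/m³
Numerator = 5.1 + 8.89·1.9·cos²36.6°·tan25.1° = 5.1 + 8.89·1.9·0.6445·0.4684 = 10.200 kPa
Denominator = 18.7·1.9·sin36.6°·cos36.6° = 18.7·1.9·0.5962·0.8028 = 17.007 kPa
FS = 10.200 / 17.007 = 0.600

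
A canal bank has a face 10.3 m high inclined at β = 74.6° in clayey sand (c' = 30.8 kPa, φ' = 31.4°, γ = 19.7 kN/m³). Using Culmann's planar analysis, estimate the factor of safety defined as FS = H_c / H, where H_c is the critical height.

FS = 1.84

H_c = (4c'/γ) · sinβ cosφ' / [1 − cos(β − φ')]
    = (4·30.8/19.7) · sin74.6°·cos31.4° / [1 − cos43.2°]
    = 6.254 · 0.8229 / 0.2710 = 18.99 m
FS = H_c / H = 18.99 / 10.3 = 1.843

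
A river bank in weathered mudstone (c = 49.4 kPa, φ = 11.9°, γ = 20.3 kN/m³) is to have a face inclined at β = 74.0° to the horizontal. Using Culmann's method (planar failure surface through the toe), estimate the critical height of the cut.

H_c = 17.21 m

Culmann's analysis gives the critical failure plane at α_cr = (β + φ)/2 = (74.0 + 11.9)/2 = 43.0°, and the critical height
H_c = (4c/γ) · sinβ cosφ / [1 − cos(β − φ)]
    = (4·49.4/20.3) · sin74.0°·cos11.9° / [1 − cos(62.1°)]
    = 9.734 · 0.9613·0.9785 / [1 − 0.4679]
    = 9.734 · 0.9406 / 0.5321
    = 17.21 m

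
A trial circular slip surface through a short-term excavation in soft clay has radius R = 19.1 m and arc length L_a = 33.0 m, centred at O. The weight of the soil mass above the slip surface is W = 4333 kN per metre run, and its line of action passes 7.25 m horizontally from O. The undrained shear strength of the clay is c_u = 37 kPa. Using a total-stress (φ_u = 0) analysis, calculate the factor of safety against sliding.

FS = 0.74

Taking moments about the centre O, the resisting moment is provided by the undrained shear strength acting along the arc:
M_R = c_u·L_a·R = 37·33.00·19.1 = 23321.1 kN·m/m
M_D = W·d = 4333·7.25 = 31414.2 kN·m/m
FS = M_R / M_D = 23321.1 / 31414.2 = 0.742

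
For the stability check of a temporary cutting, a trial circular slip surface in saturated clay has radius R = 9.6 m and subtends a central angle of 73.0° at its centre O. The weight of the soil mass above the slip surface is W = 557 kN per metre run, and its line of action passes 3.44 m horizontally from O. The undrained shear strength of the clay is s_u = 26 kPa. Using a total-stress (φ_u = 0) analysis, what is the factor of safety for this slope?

Taking moments about the centre O, the resisting moment is provided by the undrained shear strength acting along the arc:
Arc length L_a = R·θ = 9.6·(73.0°·π/180) = 9.6·1.2741 = 12.23 m
M_R = s_u·L_a·R = 26·12.23·9.6 = 3052.9 kN·m/m
M_D = W·d = 557·3.44 = 1916.1 kN·m/m
FS = M_R / M_D = 3052.9 / 1916.1 = 1.593

FS = 1.59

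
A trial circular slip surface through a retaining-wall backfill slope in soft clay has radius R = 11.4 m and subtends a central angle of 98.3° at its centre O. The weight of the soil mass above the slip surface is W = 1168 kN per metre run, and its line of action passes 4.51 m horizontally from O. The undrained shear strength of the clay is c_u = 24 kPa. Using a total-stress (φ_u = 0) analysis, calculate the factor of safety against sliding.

Taking moments about the centre O, the resisting moment is provided by the undrained shear strength acting along the arc:
Arc length L_a = R·θ = 11.4·(98.3°·π/180) = 11.4·1.7157 = 19.56 m
M_R = c_u·L_a·R = 24·19.56·11.4 = 5351.2 kN·m/m
M_D = W·d = 1168·4.51 = 5267.7 kN·m/m
FS = M_R / M_D = 5351.2 / 5267.7 = 1.016

FS = 1.02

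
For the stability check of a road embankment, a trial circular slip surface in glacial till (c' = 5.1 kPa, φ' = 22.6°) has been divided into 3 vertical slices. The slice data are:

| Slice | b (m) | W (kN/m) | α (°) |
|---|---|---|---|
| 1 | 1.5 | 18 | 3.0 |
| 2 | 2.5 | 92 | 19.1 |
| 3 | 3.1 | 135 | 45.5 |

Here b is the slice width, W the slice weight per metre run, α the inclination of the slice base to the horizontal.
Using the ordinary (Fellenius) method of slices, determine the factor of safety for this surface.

FS = 1.00

Ordinary method of slices: FS = Σ[c'·Δl_i + (W_i cosα_i)·tanφ'] / Σ W_i sinα_i, with Δl_i = b_i / cosα_i.
Slice 1: Δl = 1.5/cos3.0° = 1.502 m; N'_1 = 18·cos3.0° = 18.0; c'Δl = 7.66; W sinα = 0.9
Slice 2: Δl = 2.5/cos19.1° = 2.646 m; N'_2 = 92·cos19.1° = 86.9; c'Δl = 13.49; W sinα = 30.1
Slice 3: Δl = 3.1/cos45.5° = 4.423 m; N'_3 = 135·cos45.5° = 94.6; c'Δl = 22.56; W sinα = 96.3
Σc'Δl = 43.7 kN/m; ΣN' = 199.5 kN/m; ΣW sinα = 127.3 kN/m
Resisting = 43.7 + 199.5·tan22.6° = 43.7 + 83.1 = 126.8 kN/m
FS = 126.8 / 127.3 = 0.996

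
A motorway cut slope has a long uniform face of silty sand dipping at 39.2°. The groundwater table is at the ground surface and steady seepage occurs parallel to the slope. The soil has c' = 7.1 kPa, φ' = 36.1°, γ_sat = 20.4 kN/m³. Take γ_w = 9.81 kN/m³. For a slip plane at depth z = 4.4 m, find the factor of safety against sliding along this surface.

FS = 0.63

With seepage parallel to the slope and the water table at the surface, the effective normal stress on the slip plane uses the buoyant unit weight γ' = γ_sat − γ_w while the driving shear stress uses γ_sat:
FS = [c' + γ' z cos²β tanφ'] / [γ_sat z sinβ cosβ]
γ' = 20.4 − 9.81 = 10.59 kN/m³
Numerator = 7.1 + 10.59·4.4·cos²39.2°·tan36.1° = 7.1 + 10.59·4.4·0.6005·0.7292 = 27.505 kPa
Denominator = 20.4·4.4·sin39.2°·cos39.2° = 20.4·4.4·0.6320·0.7749 = 43.963 kPa
FS = 27.505 / 43.963 = 0.626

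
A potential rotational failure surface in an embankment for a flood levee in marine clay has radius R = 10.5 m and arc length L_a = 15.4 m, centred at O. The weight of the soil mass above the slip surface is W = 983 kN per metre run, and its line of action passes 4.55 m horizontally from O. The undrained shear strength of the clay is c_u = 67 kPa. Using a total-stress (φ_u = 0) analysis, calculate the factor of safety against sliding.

Taking moments about the centre O, the resisting moment is provided by the undrained shear strength acting along the arc:
M_R = c_u·L_a·R = 67·15.40·10.5 = 10833.9 kN·m/m
M_D = W·d = 983·4.55 = 4472.6 kN·m/m
FS = M_R / M_D = 10833.9 / 4472.6 = 2.422

FS = 2.42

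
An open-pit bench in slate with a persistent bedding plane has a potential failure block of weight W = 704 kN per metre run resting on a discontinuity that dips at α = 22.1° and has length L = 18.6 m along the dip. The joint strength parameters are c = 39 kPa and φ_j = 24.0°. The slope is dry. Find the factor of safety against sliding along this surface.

FS = 3.84

Resolving the block weight along and normal to the plane and applying the Mohr–Coulomb strength on the joint:
N' = W cosα = 704·cos22.1° = 652.3 kN/m
Driving force T = W sinα = 704·sin22.1° = 264.9 kN/m
Resisting force R = c·L + N'·tanφ_j = 39·18.6 + 652.3·tan24.0° = 725.4 + 290.4 = 1015.8 kN/m
FS = R / T = 1015.8 / 264.9 = 3.835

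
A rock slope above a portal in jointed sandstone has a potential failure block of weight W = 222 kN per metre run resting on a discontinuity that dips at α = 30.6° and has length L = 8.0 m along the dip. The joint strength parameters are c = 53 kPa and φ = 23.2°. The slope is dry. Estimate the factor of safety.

FS = 4.48

Resolving the block weight along and normal to the plane and applying the Mohr–Coulomb strength on the joint:
N' = W cosα = 222·cos30.6° = 191.1 kN/m
Driving force T = W sinα = 222·sin30.6° = 113.0 kN/m
Resisting force R = c·L + N'·tanφ = 53·8.0 + 191.1·tan23.2° = 424.0 + 81.9 = 505.9 kN/m
FS = R / T = 505.9 / 113.0 = 4.477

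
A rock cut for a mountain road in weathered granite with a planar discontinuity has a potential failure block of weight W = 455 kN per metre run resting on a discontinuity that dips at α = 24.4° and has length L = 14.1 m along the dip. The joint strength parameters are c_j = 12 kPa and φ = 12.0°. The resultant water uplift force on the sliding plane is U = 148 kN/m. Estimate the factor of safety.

FS = 1.20

Resolving the block weight along and normal to the plane and applying the Mohr–Coulomb strength on the joint:
N' = W cosα − U = 455·cos24.4° − 148 = 266.4 kN/m
Driving force T = W sinα = 455·sin24.4° = 188.0 kN/m
Resisting force R = c_j·L + N'·tanφ = 12·14.1 + 266.4·tan12.0° = 169.2 + 56.6 = 225.8 kN/m
FS = R / T = 225.8 / 188.0 = 1.201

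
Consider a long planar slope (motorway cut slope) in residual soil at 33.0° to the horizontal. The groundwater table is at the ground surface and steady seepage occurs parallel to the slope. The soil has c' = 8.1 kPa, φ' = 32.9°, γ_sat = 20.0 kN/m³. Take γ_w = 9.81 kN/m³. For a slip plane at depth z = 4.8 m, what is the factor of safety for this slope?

With seepage parallel to the slope and the water table at the surface, the effective normal stress on the slip plane uses the buoyant unit weight γ' = γ_sat − γ_w while the driving shear stress uses γ_sat:
FS = [c' + γ' z cos²β tanφ'] / [γ_sat z sinβ cosβ]
γ' = 20.0 − 9.81 = 10.19 kN/m³
Numerator = 8.1 + 10.19·4.8·cos²33.0°·tan32.9° = 8.1 + 10.19·4.8·0.7034·0.6469 = 30.356 kPa
Denominator = 20.0·4.8·sin33.0°·cos33.0° = 20.0·4.8·0.5446·0.8387 = 43.850 kPa
FS = 30.356 / 43.850 = 0.692

FS = 0.69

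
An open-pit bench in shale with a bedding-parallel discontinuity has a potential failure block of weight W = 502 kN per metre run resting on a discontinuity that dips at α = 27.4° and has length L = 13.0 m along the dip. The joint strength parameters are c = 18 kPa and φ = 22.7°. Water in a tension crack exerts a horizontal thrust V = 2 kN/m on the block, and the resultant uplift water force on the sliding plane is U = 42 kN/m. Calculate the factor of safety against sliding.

Resolving the block weight along and normal to the plane and applying the Mohr–Coulomb strength on the joint:
N' = W cosα − U − V sinα = 502·cos27.4° − 42 − 2·sin27.4° = 402.8 kN/m
Driving force T = W sinα + V cosα = 502·sin27.4° + 2·cos27.4° = 232.8 kN/m
Resisting force R = c·L + N'·tanφ = 18·13.0 + 402.8·tan22.7° = 234.0 + 168.5 = 402.5 kN/m
FS = R / T = 402.5 / 232.8 = 1.729

FS = 1.73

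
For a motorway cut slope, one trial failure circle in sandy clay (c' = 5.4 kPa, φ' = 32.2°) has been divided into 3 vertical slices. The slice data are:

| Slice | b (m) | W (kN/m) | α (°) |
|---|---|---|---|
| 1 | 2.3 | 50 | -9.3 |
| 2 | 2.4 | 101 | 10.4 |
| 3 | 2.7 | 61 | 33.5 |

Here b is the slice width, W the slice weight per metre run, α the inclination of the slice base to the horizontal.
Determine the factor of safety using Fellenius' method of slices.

Ordinary method of slices: FS = Σ[c'·Δl_i + (W_i cosα_i)·tanφ'] / Σ W_i sinα_i, with Δl_i = b_i / cosα_i.
Slice 1: Δl = 2.3/cos(-9.3°) = 2.331 m; N'_1 = 50·cos(-9.3°) = 49.3; c'Δl = 12.59; W sinα = -8.1
Slice 2: Δl = 2.4/cos10.4° = 2.440 m; N'_2 = 101·cos10.4° = 99.3; c'Δl = 13.18; W sinα = 18.2
Slice 3: Δl = 2.7/cos33.5° = 3.238 m; N'_3 = 61·cos33.5° = 50.9; c'Δl = 17.48; W sinα = 33.7
Σc'Δl = 43.2 kN/m; ΣN' = 199.6 kN/m; ΣW sinα = 43.8 kN/m
Resisting = 43.2 + 199.6·tan32.2° = 43.2 + 125.7 = 168.9 kN/m
FS = 168.9 / 43.8 = 3.855

FS = 3.85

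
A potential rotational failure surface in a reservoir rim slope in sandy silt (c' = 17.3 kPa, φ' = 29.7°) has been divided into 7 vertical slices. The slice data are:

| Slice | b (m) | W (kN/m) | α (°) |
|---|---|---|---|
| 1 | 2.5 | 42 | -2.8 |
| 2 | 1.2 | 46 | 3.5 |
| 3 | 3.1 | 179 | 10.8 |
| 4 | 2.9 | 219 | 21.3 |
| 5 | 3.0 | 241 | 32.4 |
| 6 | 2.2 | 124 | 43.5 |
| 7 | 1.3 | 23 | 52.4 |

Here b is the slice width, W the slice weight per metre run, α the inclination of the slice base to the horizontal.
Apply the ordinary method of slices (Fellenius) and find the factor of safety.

Ordinary method of slices: FS = Σ[c'·Δl_i + (W_i cosα_i)·tanφ'] / Σ W_i sinα_i, with Δl_i = b_i / cosα_i.
Slice 1: Δl = 2.5/cos(-2.8°) = 2.503 m; N'_1 = 42·cos(-2.8°) = 41.9; c'Δl = 43.30; W sinα = -2.1
Slice 2: Δl = 1.2/cos3.5° = 1.202 m; N'_2 = 46·cos3.5° = 45.9; c'Δl = 20.80; W sinα = 2.8
Slice 3: Δl = 3.1/cos10.8° = 3.156 m; N'_3 = 179·cos10.8° = 175.8; c'Δl = 54.60; W sinα = 33.5
Slice 4: Δl = 2.9/cos21.3° = 3.113 m; N'_4 = 219·cos21.3° = 204.0; c'Δl = 53.85; W sinα = 79.6
Slice 5: Δl = 3.0/cos32.4° = 3.553 m; N'_5 = 241·cos32.4° = 203.5; c'Δl = 61.47; W sinα = 129.1
Slice 6: Δl = 2.2/cos43.5° = 3.033 m; N'_6 = 124·cos43.5° = 89.9; c'Δl = 52.47; W sinα = 85.4
Slice 7: Δl = 1.3/cos52.4° = 2.131 m; N'_7 = 23·cos52.4° = 14.0; c'Δl = 36.86; W sinα = 18.2
Σc'Δl = 323.3 kN/m; ΣN' = 775.2 kN/m; ΣW sinα = 346.6 kN/m
Resisting = 323.3 + 775.2·tan29.7° = 323.3 + 442.2 = 765.5 kN/m
FS = 765.5 / 346.6 = 2.209

FS = 2.21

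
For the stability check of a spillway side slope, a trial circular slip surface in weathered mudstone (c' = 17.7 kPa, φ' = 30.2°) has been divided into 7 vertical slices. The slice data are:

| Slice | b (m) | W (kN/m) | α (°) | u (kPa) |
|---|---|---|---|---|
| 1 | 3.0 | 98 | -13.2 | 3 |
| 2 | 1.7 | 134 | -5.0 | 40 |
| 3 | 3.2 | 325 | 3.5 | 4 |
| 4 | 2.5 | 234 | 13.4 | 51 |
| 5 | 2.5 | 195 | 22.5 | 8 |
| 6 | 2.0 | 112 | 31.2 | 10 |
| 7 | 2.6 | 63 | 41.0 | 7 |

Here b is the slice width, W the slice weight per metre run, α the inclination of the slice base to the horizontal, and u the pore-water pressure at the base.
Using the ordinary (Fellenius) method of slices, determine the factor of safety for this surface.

FS = 3.79

Ordinary method of slices: FS = Σ[c'·Δl_i + (W_i cosα_i − u_i·Δl_i)·tanφ'] / Σ W_i sinα_i, with Δl_i = b_i / cosα_i.
Slice 1: Δl = 3.0/cos(-13.2°) = 3.081 m; N'_1 = 98·cos(-13.2°) − 3·3.081 = 86.2; c'Δl = 54.54; W sinα = -22.4
Slice 2: Δl = 1.7/cos(-5.0°) = 1.706 m; N'_2 = 134·cos(-5.0°) − 40·1.706 = 65.2; c'Δl = 30.20; W sinα = -11.7
Slice 3: Δl = 3.2/cos3.5° = 3.206 m; N'_3 = 325·cos3.5° − 4·3.206 = 311.6; c'Δl = 56.75; W sinα = 19.8
Slice 4: Δl = 2.5/cos13.4° = 2.570 m; N'_4 = 234·cos13.4° − 51·2.570 = 96.6; c'Δl = 45.49; W sinα = 54.2
Slice 5: Δl = 2.5/cos22.5° = 2.706 m; N'_5 = 195·cos22.5° − 8·2.706 = 158.5; c'Δl = 47.90; W sinα = 74.6
Slice 6: Δl = 2.0/cos31.2° = 2.338 m; N'_6 = 112·cos31.2° − 10·2.338 = 72.4; c'Δl = 41.39; W sinα = 58.0
Slice 7: Δl = 2.6/cos41.0° = 3.445 m; N'_7 = 63·cos41.0° − 7·3.445 = 23.4; c'Δl = 60.98; W sinα = 41.3
Σc'Δl = 337.2 kN/m; ΣN' = 813.9 kN/m; ΣW sinα = 214.0 kN/m
Resisting = 337.2 + 813.9·tan30.2° = 337.2 + 473.7 = 810.9 kN/m
FS = 810.9 / 214.0 = 3.790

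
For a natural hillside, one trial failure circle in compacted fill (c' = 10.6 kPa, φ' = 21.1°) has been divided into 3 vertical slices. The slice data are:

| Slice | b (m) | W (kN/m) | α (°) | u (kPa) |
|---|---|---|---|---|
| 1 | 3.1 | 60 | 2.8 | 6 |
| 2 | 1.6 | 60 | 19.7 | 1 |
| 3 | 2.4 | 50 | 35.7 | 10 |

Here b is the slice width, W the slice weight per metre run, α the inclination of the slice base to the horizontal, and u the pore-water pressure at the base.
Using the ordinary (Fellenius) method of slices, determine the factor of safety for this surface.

Ordinary method of slices: FS = Σ[c'·Δl_i + (W_i cosα_i − u_i·Δl_i)·tanφ'] / Σ W_i sinα_i, with Δl_i = b_i / cosα_i.
Slice 1: Δl = 3.1/cos2.8° = 3.104 m; N'_1 = 60·cos2.8° − 6·3.104 = 41.3; c'Δl = 32.90; W sinα = 2.9
Slice 2: Δl = 1.6/cos19.7° = 1.699 m; N'_2 = 60·cos19.7° − 1·1.699 = 54.8; c'Δl = 18.01; W sinα = 20.2
Slice 3: Δl = 2.4/cos35.7° = 2.955 m; N'_3 = 50·cos35.7° − 10·2.955 = 11.1; c'Δl = 31.33; W sinα = 29.2
Σc'Δl = 82.2 kN/m; ΣN' = 107.1 kN/m; ΣW sinα = 52.3 kN/m
Resisting = 82.2 + 107.1·tan21.1° = 82.2 + 41.3 = 123.6 kN/m
FS = 123.6 / 52.3 = 2.361

FS = 2.36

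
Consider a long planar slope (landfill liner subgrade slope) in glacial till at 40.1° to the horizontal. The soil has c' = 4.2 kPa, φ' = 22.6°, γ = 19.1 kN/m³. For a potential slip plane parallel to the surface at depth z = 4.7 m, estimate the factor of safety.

FS = 0.59

For an infinite slope with a slip plane parallel to the surface (no pore pressure): FS = [c' + γz cos²β tanφ'] / [γz sinβ cosβ].
γz = 19.1·4.7 = 89.77 kN/m²
Numerator = 4.2 + 89.77·cos²40.1°·tan22.6° = 4.2 + 89.77·0.5851·0.4163 = 26.064 kPa
Denominator = 89.77·sin40.1°·cos40.1° = 89.77·0.6441·0.7649 = 44.230 kPa
FS = 26.064 / 44.230 = 0.589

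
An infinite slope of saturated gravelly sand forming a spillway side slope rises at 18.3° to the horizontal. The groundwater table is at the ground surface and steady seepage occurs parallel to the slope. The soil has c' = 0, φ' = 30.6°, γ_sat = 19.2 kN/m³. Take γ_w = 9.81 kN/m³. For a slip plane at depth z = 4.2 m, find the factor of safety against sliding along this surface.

FS = 0.87

With seepage parallel to the slope and the water table at the surface, the effective normal stress on the slip plane uses the buoyant unit weight γ' = γ_sat − γ_w while the driving shear stress uses γ_sat:
FS = [c' + γ' z cos²β tanφ'] / [γ_sat z sinβ cosβ]
(For c' = 0 this reduces to FS = (γ'/γ_sat)·tanφ'/tanβ.)
γ' = 19.2 − 9.81 = 9.39 kN/m³
Numerator = 0.0 + 9.39·4.2·cos²18.3°·tan30.6° = 0.0 + 9.39·4.2·0.9014·0.5914 = 21.024 kPa
Denominator = 19.2·4.2·sin18.3°·cos18.3° = 19.2·4.2·0.3140·0.9494 = 24.040 kPa
FS = 21.024 / 24.040 = 0.875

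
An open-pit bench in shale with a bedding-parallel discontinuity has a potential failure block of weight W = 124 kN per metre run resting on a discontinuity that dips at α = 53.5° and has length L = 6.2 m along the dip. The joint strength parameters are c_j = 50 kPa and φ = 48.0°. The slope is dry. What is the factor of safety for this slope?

Resolving the block weight along and normal to the plane and applying the Mohr–Coulomb strength on the joint:
N' = W cosα = 124·cos53.5° = 73.8 kN/m
Driving force T = W sinα = 124·sin53.5° = 99.7 kN/m
Resisting force R = c_j·L + N'·tanφ = 50·6.2 + 73.8·tan48.0° = 310.0 + 81.9 = 391.9 kN/m
FS = R / T = 391.9 / 99.7 = 3.932

FS = 3.93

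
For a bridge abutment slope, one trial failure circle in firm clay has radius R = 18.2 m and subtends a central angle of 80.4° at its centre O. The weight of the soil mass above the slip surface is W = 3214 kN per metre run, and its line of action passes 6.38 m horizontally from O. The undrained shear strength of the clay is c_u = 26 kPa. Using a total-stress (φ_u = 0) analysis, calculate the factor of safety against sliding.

FS = 0.59

Taking moments about the centre O, the resisting moment is provided by the undrained shear strength acting along the arc:
Arc length L_a = R·θ = 18.2·(80.4°·π/180) = 18.2·1.4032 = 25.54 m
M_R = c_u·L_a·R = 26·25.54·18.2 = 12085.1 kN·m/m
M_D = W·d = 3214·6.38 = 20505.3 kN·m/m
FS = M_R / M_D = 12085.1 / 20505.3 = 0.589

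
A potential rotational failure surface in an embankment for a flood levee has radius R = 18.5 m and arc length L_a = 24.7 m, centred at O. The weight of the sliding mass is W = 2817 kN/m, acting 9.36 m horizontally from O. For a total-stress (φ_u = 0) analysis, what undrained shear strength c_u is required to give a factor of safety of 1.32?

c_u = 76.2 kPa

FS = c_u·L_a·R / (W·d), so c_u = FS·W·d / (L_a·R).
c_u = 1.32·2817·9.36 / (24.70·18.5) = 34804.6 / 456.95 = 76.17 kPa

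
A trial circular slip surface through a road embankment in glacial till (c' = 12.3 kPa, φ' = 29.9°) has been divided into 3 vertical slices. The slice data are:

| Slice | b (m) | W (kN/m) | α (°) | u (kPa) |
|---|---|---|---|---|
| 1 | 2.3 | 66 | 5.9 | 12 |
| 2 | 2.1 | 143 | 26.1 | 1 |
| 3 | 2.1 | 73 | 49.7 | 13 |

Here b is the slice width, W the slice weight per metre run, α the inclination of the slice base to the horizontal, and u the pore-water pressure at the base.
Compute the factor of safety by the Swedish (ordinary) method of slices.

FS = 1.55

Ordinary method of slices: FS = Σ[c'·Δl_i + (W_i cosα_i − u_i·Δl_i)·tanφ'] / Σ W_i sinα_i, with Δl_i = b_i / cosα_i.
Slice 1: Δl = 2.3/cos5.9° = 2.312 m; N'_1 = 66·cos5.9° − 12·2.312 = 37.9; c'Δl = 28.44; W sinα = 6.8
Slice 2: Δl = 2.1/cos26.1° = 2.338 m; N'_2 = 143·cos26.1° − 1·2.338 = 126.1; c'Δl = 28.76; W sinα = 62.9
Slice 3: Δl = 2.1/cos49.7° = 3.247 m; N'_3 = 73·cos49.7° − 13·3.247 = 5.0; c'Δl = 39.94; W sinα = 55.7
Σc'Δl = 97.1 kN/m; ΣN' = 169.0 kN/m; ΣW sinα = 125.4 kN/m
Resisting = 97.1 + 169.0·tan29.9° = 97.1 + 97.2 = 194.3 kN/m
FS = 194.3 / 125.4 = 1.550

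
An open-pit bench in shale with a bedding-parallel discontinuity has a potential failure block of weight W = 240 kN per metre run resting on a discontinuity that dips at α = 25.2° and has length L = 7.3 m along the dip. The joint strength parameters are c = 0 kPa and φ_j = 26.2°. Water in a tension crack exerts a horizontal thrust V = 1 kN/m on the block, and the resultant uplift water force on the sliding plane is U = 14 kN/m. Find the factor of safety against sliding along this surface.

FS = 0.97

Resolving the block weight along and normal to the plane and applying the Mohr–Coulomb strength on the joint:
N' = W cosα − U − V sinα = 240·cos25.2° − 14 − 1·sin25.2° = 202.7 kN/m
Driving force T = W sinα + V cosα = 240·sin25.2° + 1·cos25.2° = 103.1 kN/m
Resisting force R = c·L + N'·tanφ_j = 0·7.3 + 202.7·tan26.2° = 0.0 + 99.8 = 99.8 kN/m
FS = R / T = 99.8 / 103.1 = 0.968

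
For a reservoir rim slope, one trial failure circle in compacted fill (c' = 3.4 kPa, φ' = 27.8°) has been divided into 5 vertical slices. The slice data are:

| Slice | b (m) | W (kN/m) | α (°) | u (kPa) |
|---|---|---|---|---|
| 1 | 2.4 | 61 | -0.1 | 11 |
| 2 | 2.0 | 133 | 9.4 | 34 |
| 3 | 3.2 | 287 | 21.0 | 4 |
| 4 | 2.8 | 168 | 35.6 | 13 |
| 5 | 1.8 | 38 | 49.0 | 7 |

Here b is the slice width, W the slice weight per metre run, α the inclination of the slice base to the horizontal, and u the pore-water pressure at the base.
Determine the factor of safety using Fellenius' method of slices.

Ordinary method of slices: FS = Σ[c'·Δl_i + (W_i cosα_i − u_i·Δl_i)·tanφ'] / Σ W_i sinα_i, with Δl_i = b_i / cosα_i.
Slice 1: Δl = 2.4/cos(-0.1°) = 2.400 m; N'_1 = 61·cos(-0.1°) − 11·2.400 = 34.6; c'Δl = 8.16; W sinα = -0.1
Slice 2: Δl = 2.0/cos9.4° = 2.027 m; N'_2 = 133·cos9.4° − 34·2.027 = 62.3; c'Δl = 6.89; W sinα = 21.7
Slice 3: Δl = 3.2/cos21.0° = 3.428 m; N'_3 = 287·cos21.0° − 4·3.428 = 254.2; c'Δl = 11.65; W sinα = 102.9
Slice 4: Δl = 2.8/cos35.6° = 3.444 m; N'_4 = 168·cos35.6° − 13·3.444 = 91.8; c'Δl = 11.71; W sinα = 97.8
Slice 5: Δl = 1.8/cos49.0° = 2.744 m; N'_5 = 38·cos49.0° − 7·2.744 = 5.7; c'Δl = 9.33; W sinα = 28.7
Σc'Δl = 47.7 kN/m; ΣN' = 448.7 kN/m; ΣW sinα = 250.9 kN/m
Resisting = 47.7 + 448.7·tan27.8° = 47.7 + 236.6 = 284.3 kN/m
FS = 284.3 / 250.9 = 1.133

FS = 1.13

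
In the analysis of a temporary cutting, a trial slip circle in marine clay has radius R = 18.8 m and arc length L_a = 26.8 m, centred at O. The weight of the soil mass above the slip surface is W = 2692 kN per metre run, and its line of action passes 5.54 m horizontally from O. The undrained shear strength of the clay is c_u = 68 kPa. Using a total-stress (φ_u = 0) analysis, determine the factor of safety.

Taking moments about the centre O, the resisting moment is provided by the undrained shear strength acting along the arc:
M_R = c_u·L_a·R = 68·26.80·18.8 = 34261.1 kN·m/m
M_D = W·d = 2692·5.54 = 14913.7 kN·m/m
FS = M_R / M_D = 34261.1 / 14913.7 = 2.297

FS = 2.30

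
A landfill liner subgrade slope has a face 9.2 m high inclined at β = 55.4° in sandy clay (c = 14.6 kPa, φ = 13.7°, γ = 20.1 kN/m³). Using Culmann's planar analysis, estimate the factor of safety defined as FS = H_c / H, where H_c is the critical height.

FS = 1.00

H_c = (4c/γ) · sinβ cosφ / [1 − cos(β − φ)]
    = (4·14.6/20.1) · sin55.4°·cos13.7° / [1 − cos41.7°]
    = 2.905 · 0.7997 / 0.2534 = 9.17 m
FS = H_c / H = 9.17 / 9.2 = 0.997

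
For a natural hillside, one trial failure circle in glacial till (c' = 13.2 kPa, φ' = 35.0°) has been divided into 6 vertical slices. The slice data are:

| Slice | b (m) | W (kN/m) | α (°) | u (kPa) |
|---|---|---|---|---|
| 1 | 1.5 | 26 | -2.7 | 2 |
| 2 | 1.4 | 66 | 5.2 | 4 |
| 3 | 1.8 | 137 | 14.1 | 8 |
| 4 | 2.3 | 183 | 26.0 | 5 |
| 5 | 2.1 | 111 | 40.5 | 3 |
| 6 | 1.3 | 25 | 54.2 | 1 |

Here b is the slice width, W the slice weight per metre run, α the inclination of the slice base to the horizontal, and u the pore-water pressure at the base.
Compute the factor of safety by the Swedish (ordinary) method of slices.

Ordinary method of slices: FS = Σ[c'·Δl_i + (W_i cosα_i − u_i·Δl_i)·tanφ'] / Σ W_i sinα_i, with Δl_i = b_i / cosα_i.
Slice 1: Δl = 1.5/cos(-2.7°) = 1.502 m; N'_1 = 26·cos(-2.7°) − 2·1.502 = 23.0; c'Δl = 19.82; W sinα = -1.2
Slice 2: Δl = 1.4/cos5.2° = 1.406 m; N'_2 = 66·cos5.2° − 4·1.406 = 60.1; c'Δl = 18.56; W sinα = 6.0
Slice 3: Δl = 1.8/cos14.1° = 1.856 m; N'_3 = 137·cos14.1° − 8·1.856 = 118.0; c'Δl = 24.50; W sinα = 33.4
Slice 4: Δl = 2.3/cos26.0° = 2.559 m; N'_4 = 183·cos26.0° − 5·2.559 = 151.7; c'Δl = 33.78; W sinα = 80.2
Slice 5: Δl = 2.1/cos40.5° = 2.762 m; N'_5 = 111·cos40.5° − 3·2.762 = 76.1; c'Δl = 36.45; W sinα = 72.1
Slice 6: Δl = 1.3/cos54.2° = 2.222 m; N'_6 = 25·cos54.2° − 1·2.222 = 12.4; c'Δl = 29.34; W sinα = 20.3
Σc'Δl = 162.4 kN/m; ΣN' = 441.3 kN/m; ΣW sinα = 210.7 kN/m
Resisting = 162.4 + 441.3·tan35.0° = 162.4 + 309.0 = 471.4 kN/m
FS = 471.4 / 210.7 = 2.237

FS = 2.24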